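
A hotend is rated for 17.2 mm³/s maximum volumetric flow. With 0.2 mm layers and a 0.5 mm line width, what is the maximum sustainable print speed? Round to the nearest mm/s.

Extrusion cross-section: 0.2 × 0.5 → 0.1 mm².
v_max = Q/A = 17.2/0.1 = 172.00 mm/s → 172 mm/s.

172 mm/s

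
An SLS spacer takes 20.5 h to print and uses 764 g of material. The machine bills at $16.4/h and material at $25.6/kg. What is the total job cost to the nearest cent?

Machine cost: 16.4 × 20.5 → $336.20.
Material charge = 25.6 × 764/1000, so $19.5584.
Job cost: 336.20 + 19.5584 = 355.7584 ≈ $355.76.

$355.76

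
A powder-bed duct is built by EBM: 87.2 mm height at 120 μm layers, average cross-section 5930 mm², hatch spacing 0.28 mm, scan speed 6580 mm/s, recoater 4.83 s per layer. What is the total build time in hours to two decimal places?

Layers = ⌈87.2/0.12⌉ = 727.
Per-layer scan distance = 5930 / 0.28, so 21178.6 mm.
Per-layer scan time: 21178.6 / 6580 → 3.2186 s.
Layer cycle: 3.2186 + 4.83 → 8.0486 s.
Total: 727 × 8.0486 s = 5851.3322 s → 1.63 hours.

1.63 hours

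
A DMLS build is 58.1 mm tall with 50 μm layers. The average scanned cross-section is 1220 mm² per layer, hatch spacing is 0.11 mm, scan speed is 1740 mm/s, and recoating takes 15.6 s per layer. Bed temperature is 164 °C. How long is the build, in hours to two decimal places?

7.09 hours

Number of layers: 58.1 / 0.05 → 1162 (rounded up).
Per-layer scan distance = 1220 / 0.11, so 11090.9 mm.
Per-layer scan time = 11090.9 / 1740 = 6.3741 s.
Time per layer = 6.3741 + 15.6, so 21.9741 s.
1162 layers × 21.9741 s/layer = 25533.9042 s, i.e. 7.09 hours.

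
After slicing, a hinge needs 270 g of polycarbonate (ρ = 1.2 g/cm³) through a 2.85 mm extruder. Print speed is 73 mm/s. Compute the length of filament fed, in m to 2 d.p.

Extruded volume: 270/1.2 = 225 cm³ (225000 mm³).
Filament cross-section = π × (2.85/2)² = 6.3794 mm².
L = V/A = 225000/6.3794 = 35269.77 mm → 35.27 m.

35.27 m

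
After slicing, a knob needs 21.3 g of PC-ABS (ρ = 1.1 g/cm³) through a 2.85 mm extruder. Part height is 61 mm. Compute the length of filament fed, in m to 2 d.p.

Volume = 21.3 g / 1.1 g·cm⁻³ = 19.3636 cm³ = 19363.6 mm³.
A = π r² = π × 1.425² = 6.3794 mm².
Length = 19363.6 / 6.3794 = 3035.33 mm = 3.04 m.

3.04 m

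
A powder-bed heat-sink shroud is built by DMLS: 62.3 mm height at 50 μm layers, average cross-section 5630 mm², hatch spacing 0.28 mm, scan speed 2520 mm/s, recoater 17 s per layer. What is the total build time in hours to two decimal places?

8.65 hours

Layer count = ceil(62.3 / 0.05) = 1246.
Hatch length per layer: 5630 / 0.28 → 20107.1 mm.
Laser time per layer = 20107.1 / 2520 = 7.979 s.
Time per layer: 7.979 + 17 → 24.979 s.
Total: 1246 × 24.979 s = 31123.834 s → 8.65 hours.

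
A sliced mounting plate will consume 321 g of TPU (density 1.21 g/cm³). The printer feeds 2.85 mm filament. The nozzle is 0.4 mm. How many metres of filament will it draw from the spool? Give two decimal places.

41.59 m

Extruded volume: 321/1.21 = 265.2893 cm³ (265289.3 mm³).
A = π r² = π × 1.425² = 6.3794 mm².
Length = 265289.3 / 6.3794 = 41585.31 mm = 41.59 m.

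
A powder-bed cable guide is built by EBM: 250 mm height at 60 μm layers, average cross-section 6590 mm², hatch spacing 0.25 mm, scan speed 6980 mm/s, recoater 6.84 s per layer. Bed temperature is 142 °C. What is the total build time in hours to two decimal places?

12.29 hours

Layer count = ceil(250 / 0.06) = 4167.
Per-layer scan distance = 6590 / 0.25 = 26360 mm.
Scan time per layer = 26360 / 6980 = 3.7765 s.
Time per layer: 3.7765 + 6.84 → 10.6165 s.
4167 layers × 10.6165 s/layer = 44238.9555 s, i.e. 12.29 hours.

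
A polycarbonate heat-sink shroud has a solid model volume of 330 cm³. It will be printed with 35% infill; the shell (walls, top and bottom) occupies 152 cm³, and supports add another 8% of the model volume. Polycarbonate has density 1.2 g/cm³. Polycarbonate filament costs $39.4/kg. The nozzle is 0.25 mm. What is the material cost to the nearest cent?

Infill region: 330 − 152 → 178 cm³.
Deposited infill = 0.35 × 178, so 62.3 cm³.
Support = 0.08 × 330, so 26.4 cm³.
Deposited volume = 152 + 62.3 + 26.4, so 240.7 cm³.
Mass = 240.7 × 1.2, so 288.84 g.
At $39.4/kg: 288.84/1000 × 39.4 = $11.38.

$11.38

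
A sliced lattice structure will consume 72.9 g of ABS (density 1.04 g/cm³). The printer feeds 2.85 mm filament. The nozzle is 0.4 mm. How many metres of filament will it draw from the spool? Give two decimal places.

Volume = 72.9 g / 1.04 g·cm⁻³ = 70.0962 cm³ = 70096.2 mm³.
A = π r² = π × 1.425² = 6.3794 mm².
L = V/A = 70096.2/6.3794 = 10987.9 mm → 10.99 m.

10.99 m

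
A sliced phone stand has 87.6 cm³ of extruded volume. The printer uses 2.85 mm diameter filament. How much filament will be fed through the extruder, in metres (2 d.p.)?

13.73 m

A = π r² = π × 1.425² = 6.3794 mm².
Length = 87.6 cm³ / 6.3794 mm² = 87600 / 6.3794 = 13731.7 mm = 13.73 m.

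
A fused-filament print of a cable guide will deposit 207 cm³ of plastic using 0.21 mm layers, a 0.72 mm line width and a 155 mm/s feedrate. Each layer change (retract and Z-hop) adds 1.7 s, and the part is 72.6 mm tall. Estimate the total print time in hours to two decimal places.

Bead cross-section: 0.21 × 0.72 → 0.1512 mm².
Toolpath length = 207 cm³ / 0.1512 mm² = 207000 / 0.1512 = 1369047.6 mm.
Extrusion time: 1369047.6 / 155 → 8832.6 s.
Number of layers: 72.6 / 0.21 → 346 (rounded up).
Layer-change overhead = 346 × 1.7, so 588.2 s.
Altogether 8832.6 + 588.2 = 9420.8 s, i.e. 2.62 hours.

2.62 hours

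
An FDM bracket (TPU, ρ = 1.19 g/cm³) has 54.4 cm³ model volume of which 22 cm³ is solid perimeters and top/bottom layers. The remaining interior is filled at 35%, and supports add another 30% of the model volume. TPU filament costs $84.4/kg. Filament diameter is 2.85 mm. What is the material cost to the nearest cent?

Interior volume = 54.4 − 22 = 32.4 cm³.
Deposited infill: 0.35 × 32.4 → 11.34 cm³.
Support = 0.30 × 54.4, so 16.32 cm³.
Deposited volume = 22 + 11.34 + 16.32, so 49.66 cm³.
Mass = 49.66 × 1.19 = 59.0954 g.
At $84.4/kg: 59.0954/1000 × 84.4 = $4.99.

$4.99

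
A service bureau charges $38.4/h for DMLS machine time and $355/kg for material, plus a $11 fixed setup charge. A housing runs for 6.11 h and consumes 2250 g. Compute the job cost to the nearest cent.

$1044.37

Machine-time cost: 38.4 × 6.11 → $234.624.
Material charge: 355 × 2250/1000 → $798.75.
Adding setup: 234.624 + 798.75 + 11 → 1044.374 ≈ $1044.37.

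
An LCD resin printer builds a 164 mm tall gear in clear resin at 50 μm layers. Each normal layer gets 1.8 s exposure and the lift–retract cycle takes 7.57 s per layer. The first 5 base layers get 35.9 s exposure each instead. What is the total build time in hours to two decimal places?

Number of layers: 164 / 0.05 → 3280 (rounded up).
Base layers: 5 × (35.9 + 7.57) → 217.35 s.
Regular layers: 3275 × (1.8 + 7.57) → 30686.75 s.
Total = 217.35 + 30686.75 = 30904.1 s = 8.58 hours.

8.58 hours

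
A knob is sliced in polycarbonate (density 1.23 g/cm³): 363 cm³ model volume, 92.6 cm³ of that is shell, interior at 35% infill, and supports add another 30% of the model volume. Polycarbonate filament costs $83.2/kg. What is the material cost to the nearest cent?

Volume inside the shell = 363 − 92.6 = 270.4 cm³.
Infill deposited = 0.35 × 270.4 = 94.64 cm³.
Support: 0.30 × 363 → 108.9 cm³.
Deposited volume = 92.6 + 94.64 + 108.9, so 296.14 cm³.
Mass: 296.14 × 1.23 → 364.2522 g.
At $83.2/kg: 364.2522/1000 × 83.2 = $30.31.

$30.31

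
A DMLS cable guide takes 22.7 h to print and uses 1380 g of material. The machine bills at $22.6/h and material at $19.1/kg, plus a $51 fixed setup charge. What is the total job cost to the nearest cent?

Machine-time cost = 22.6 × 22.7 = $513.02.
Material charge = 19.1 × 1380/1000, so $26.358.
Total = 513.02 + 26.358 + 51 = 590.378 ≈ $590.38.

$590.38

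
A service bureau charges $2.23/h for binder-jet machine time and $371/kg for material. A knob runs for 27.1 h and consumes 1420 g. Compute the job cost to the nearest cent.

Machine cost: 2.23 × 27.1 → $60.433.
Feedstock cost: 371 × 1420/1000 → $526.82.
Job cost: 60.433 + 526.82 = 587.253 ≈ $587.25.

$587.25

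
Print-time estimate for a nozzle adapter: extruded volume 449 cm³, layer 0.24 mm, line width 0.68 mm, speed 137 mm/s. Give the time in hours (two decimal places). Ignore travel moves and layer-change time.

Line area = 0.24 × 0.68, so 0.1632 mm².
Path length: 449000 mm³ / 0.1632 mm² → 2751225.5 mm.
Print-move time = 2751225.5 / 137 = 20081.9 s.
20081.9 s = 5.58 hours.

5.58 hours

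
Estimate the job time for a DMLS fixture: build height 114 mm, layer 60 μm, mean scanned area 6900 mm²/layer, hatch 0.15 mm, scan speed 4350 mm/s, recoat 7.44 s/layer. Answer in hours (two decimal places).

Layer count = ceil(114 / 0.06) = 1900.
Scan path per layer = 6900 / 0.15 = 46000 mm.
Laser time per layer = 46000 / 4350 = 10.5747 s.
Per-layer time = 10.5747 + 7.44, so 18.0147 s.
Total: 1900 × 18.0147 s = 34227.93 s → 9.51 hours.

9.51 hours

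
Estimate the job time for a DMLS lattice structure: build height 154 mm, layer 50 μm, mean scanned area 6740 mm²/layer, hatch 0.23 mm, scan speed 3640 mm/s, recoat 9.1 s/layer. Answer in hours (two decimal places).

14.67 hours

Number of layers: 154 / 0.05 → 3080 (rounded up).
Per-layer scan distance = 6740 / 0.23, so 29304.3 mm.
Per-layer scan time: 29304.3 / 3640 → 8.0506 s.
Per-layer time = 8.0506 + 9.1 = 17.1506 s.
Build time = 3080 × 17.1506 = 52823.848 s = 14.67 hours.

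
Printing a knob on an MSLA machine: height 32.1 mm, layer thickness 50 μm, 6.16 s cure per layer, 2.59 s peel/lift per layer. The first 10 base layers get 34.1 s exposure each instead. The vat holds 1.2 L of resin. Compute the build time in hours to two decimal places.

Number of layers: 32.1 / 0.05 → 642 (rounded up).
Burn-in layers: 10 × (34.1 + 2.59) → 366.9 s.
Normal layers = 632 × (6.16 + 2.59), so 5530 s.
Sum: 366.9 + 5530 = 5896.9 s → 1.64 hours.

1.64 hours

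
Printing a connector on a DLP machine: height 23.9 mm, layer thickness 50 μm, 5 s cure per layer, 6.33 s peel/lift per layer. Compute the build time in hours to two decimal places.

1.50 hours

Number of layers: 23.9 / 0.05 → 478 (rounded up).
Per-layer time = 5 + 6.33 = 11.33 s.
Total = 478 × 11.33 = 5415.74 s = 1.50 hours.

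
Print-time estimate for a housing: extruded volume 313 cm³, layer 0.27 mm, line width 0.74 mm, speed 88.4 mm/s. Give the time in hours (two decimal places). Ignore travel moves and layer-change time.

Line area = 0.27 × 0.74 = 0.1998 mm².
Toolpath length = 313 cm³ / 0.1998 mm² = 313000 / 0.1998 = 1566566.6 mm.
Extrusion time: 1566566.6 / 88.4 → 17721.3 s.
That's 17721.3 s → 4.92 hours.

4.92 hours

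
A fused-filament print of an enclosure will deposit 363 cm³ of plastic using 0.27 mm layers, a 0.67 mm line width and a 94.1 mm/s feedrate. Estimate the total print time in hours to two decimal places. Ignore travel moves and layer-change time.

5.92 hours

Extrusion cross-section = 0.27 × 0.67, so 0.1809 mm².
Total extruded path = 363000/0.1809 = 2006633.5 mm.
Print-move time: 2006633.5 / 94.1 → 21324.5 s.
21324.5 s = 5.92 hours.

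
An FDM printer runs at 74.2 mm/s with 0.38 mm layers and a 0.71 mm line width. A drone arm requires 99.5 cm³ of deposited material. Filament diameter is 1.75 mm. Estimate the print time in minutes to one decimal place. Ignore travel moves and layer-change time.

82.8 minutes

Line area = 0.38 × 0.71, so 0.2698 mm².
Path length: 99500 mm³ / 0.2698 mm² → 368791.7 mm.
Extrusion time = 368791.7 / 74.2 = 4970.2 s.
4970.2 s = 82.8 minutes.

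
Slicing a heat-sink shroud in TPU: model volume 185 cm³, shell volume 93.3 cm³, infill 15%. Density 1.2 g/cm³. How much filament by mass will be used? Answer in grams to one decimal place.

Infill region: 185 − 93.3 → 91.7 cm³.
Infill volume = 0.15 × 91.7 = 13.755 cm³.
Deposited volume = 93.3 + 13.755 = 107.055 cm³.
Mass = 107.055 × 1.2, so 128.466 g.

128.5 g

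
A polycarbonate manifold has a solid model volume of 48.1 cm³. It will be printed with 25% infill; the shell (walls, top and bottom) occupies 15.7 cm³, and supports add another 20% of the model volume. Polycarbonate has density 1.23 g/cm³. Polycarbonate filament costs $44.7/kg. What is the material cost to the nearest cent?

$1.84

Infill region: 48.1 − 15.7 → 32.4 cm³.
Deposited infill = 0.25 × 32.4 = 8.1 cm³.
Support: 0.20 × 48.1 → 9.62 cm³.
Deposited volume = 15.7 + 8.1 + 9.62, so 33.42 cm³.
Mass = 33.42 × 1.23, so 41.1066 g.
At $44.7/kg: 41.1066/1000 × 44.7 = $1.84.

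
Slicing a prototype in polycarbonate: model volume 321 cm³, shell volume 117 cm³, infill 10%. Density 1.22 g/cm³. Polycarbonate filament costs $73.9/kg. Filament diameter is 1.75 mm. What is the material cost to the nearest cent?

$12.39

Infill region = 321 − 117 = 204 cm³.
Infill volume = 0.10 × 204 = 20.4 cm³.
Total extruded = 117 + 20.4, so 137.4 cm³.
Mass = 137.4 × 1.22 = 167.628 g.
Cost = 167.628 g / 1000 × $73.9/kg = $12.39.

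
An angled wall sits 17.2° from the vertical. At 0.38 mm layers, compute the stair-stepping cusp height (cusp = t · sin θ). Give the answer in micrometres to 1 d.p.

sin(17.2°) = 0.2957, so cusp = 0.38 × 0.2957 = 0.112366 mm → 112.4 μm.

112.4 μm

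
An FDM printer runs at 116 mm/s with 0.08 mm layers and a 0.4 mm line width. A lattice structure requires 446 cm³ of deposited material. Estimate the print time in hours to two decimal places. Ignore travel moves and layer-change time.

Bead cross-section = 0.08 × 0.4, so 0.032 mm².
Path length: 446000 mm³ / 0.032 mm² → 13937500 mm.
Time extruding = 13937500 / 116, so 120150.9 s.
In the requested units: 120150.9 s = 33.38 hours.

33.38 hours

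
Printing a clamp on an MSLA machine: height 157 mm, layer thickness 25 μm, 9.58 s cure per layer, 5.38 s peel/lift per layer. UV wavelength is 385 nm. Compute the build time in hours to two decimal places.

26.10 hours

Layers = ⌈157/0.025⌉ = 6280.
Each layer takes = 9.58 + 5.38, so 14.96 s.
Build time: 6280 × 14.96 s = 93948.8 s, i.e. 26.10 hours.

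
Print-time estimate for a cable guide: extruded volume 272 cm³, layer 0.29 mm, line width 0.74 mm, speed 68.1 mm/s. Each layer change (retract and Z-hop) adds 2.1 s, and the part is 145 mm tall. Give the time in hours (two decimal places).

5.46 hours

Line area = 0.29 × 0.74, so 0.2146 mm².
Total extruded path = 272000/0.2146 = 1267474.4 mm.
Extrusion time: 1267474.4 / 68.1 → 18612 s.
Number of layers: 145 / 0.29 → 500 (rounded up).
Layer-change overhead = 500 × 2.1 = 1050 s.
Total = 18612 + 1050 = 19662 s = 5.46 hours.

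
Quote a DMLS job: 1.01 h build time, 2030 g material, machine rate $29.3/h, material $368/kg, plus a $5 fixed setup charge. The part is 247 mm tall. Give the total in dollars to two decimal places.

$781.63

Time charge: 29.3 × 1.01 → $29.593.
Material cost = 368 × 2030/1000, so $747.04.
Adding setup: 29.593 + 747.04 + 5 → 781.633 ≈ $781.63.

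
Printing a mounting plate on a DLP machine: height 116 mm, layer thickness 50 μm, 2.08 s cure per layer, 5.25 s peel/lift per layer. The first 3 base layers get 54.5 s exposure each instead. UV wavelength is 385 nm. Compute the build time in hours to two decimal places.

4.77 hours

Number of layers: 116 / 0.05 → 2320 (rounded up).
Bottom layers: 3 × (54.5 + 5.25) → 179.25 s.
Normal layers = 2317 × (2.08 + 5.25) = 16983.61 s.
Sum: 179.25 + 16983.61 = 17162.86 s → 4.77 hours.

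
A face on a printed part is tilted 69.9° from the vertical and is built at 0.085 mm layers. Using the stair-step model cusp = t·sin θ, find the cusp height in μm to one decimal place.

79.8 μm

sin(69.9°) = 0.9391, so cusp = 0.085 × 0.9391 = 0.079824 mm → 79.8 μm.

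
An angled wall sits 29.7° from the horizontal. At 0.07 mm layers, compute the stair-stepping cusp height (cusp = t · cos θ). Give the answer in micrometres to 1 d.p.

Cusp = layer height × cos(29.7°) = 0.07 × 0.8686 = 0.060802 mm = 60.8 μm.

60.8 μm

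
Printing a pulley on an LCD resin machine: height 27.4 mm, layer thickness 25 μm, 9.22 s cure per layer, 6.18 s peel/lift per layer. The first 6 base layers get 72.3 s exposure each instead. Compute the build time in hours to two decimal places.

Layer count = ceil(27.4 / 0.025) = 1096.
Base layers = 6 × (72.3 + 6.18), so 470.88 s.
Regular layers = 1090 × (9.22 + 6.18), so 16786 s.
Total = 470.88 + 16786 = 17256.88 s = 4.79 hours.

4.79 hours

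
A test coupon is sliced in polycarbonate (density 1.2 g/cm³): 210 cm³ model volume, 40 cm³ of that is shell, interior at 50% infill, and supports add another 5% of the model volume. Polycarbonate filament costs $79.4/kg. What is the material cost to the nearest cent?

$12.91

Interior volume = 210 − 40 = 170 cm³.
Infill deposited: 0.50 × 170 → 85 cm³.
Support = 0.05 × 210, so 10.5 cm³.
Total printed volume = 40 + 85 + 10.5, so 135.5 cm³.
Mass = 135.5 × 1.2, so 162.6 g.
At $79.4/kg: 162.6/1000 × 79.4 = $12.91.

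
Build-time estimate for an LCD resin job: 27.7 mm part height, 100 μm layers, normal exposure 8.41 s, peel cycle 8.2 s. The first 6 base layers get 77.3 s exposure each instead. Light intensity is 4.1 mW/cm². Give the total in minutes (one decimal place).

83.6 minutes

Layers = ⌈27.7/0.1⌉ = 277.
Base layers: 6 × (77.3 + 8.2) → 513 s.
Remaining layers = 271 × (8.41 + 8.2) = 4501.31 s.
Total = 513 + 4501.31 = 5014.31 s = 83.6 minutes.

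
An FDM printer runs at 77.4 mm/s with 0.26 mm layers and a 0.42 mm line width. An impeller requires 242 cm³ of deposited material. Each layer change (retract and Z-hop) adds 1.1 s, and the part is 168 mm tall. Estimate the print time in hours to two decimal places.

Bead cross-section = 0.26 × 0.42 = 0.1092 mm².
Total extruded path = 242000/0.1092 = 2216117.2 mm.
Print-move time: 2216117.2 / 77.4 → 28632 s.
Layers = ⌈168/0.26⌉ = 647.
Non-print overhead = 647 × 1.1, so 711.7 s.
Total = 28632 + 711.7 = 29343.7 s = 8.15 hours.

8.15 hours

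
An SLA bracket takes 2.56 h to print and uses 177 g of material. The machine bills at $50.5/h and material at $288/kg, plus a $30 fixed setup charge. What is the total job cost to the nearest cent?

Machine cost = 50.5 × 2.56, so $129.28.
Material cost = 288 × 177/1000, so $50.976.
Total = 129.28 + 50.976 + 30 = 210.256 ≈ $210.26.

$210.26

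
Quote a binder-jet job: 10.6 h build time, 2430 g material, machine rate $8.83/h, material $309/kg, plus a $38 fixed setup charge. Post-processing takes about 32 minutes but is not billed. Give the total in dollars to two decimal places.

Machine-time cost: 8.83 × 10.6 → $93.598.
Feedstock cost: 309 × 2430/1000 → $750.87.
Adding setup: 93.598 + 750.87 + 38 → 882.468 ≈ $882.47.

$882.47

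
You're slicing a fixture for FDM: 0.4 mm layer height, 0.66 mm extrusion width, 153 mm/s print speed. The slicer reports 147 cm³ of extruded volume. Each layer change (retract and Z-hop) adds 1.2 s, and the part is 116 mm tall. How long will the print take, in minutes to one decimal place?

66.5 minutes

Bead cross-section = 0.4 × 0.66, so 0.264 mm².
Total extruded path = 147000/0.264 = 556818.2 mm.
Time extruding: 556818.2 / 153 → 3639.3 s.
Layer count = ceil(116 / 0.4) = 290.
Non-print overhead = 290 × 1.2, so 348 s.
Altogether 3639.3 + 348 = 3987.3 s, i.e. 66.5 minutes.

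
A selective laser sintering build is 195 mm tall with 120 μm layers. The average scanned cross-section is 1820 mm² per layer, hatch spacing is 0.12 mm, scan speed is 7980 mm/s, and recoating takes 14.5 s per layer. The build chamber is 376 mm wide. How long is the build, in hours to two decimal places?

Layer count = ceil(195 / 0.12) = 1625.
Scan path per layer = 1820 / 0.12, so 15166.7 mm.
Scan time per layer = 15166.7 / 7980 = 1.9006 s.
Time per layer = 1.9006 + 14.5 = 16.4006 s.
Build time = 1625 × 16.4006 = 26650.975 s = 7.40 hours.

7.40 hours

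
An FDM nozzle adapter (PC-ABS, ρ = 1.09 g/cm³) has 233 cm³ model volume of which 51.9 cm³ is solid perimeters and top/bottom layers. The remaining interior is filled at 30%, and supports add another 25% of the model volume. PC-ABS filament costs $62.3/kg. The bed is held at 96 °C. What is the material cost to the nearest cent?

Volume inside the shell = 233 − 51.9, so 181.1 cm³.
Deposited infill = 0.30 × 181.1 = 54.33 cm³.
Support = 0.25 × 233 = 58.25 cm³.
Total extruded: 51.9 + 54.33 + 58.25 → 164.48 cm³.
Mass = 164.48 × 1.09 = 179.2832 g.
At $62.3/kg: 179.2832/1000 × 62.3 = $11.17.

$11.17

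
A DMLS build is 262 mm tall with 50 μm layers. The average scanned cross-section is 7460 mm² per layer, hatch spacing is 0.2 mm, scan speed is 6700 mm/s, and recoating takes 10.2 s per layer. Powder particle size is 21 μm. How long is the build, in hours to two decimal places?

Layer count = ceil(262 / 0.05) = 5240.
Per-layer scan distance: 7460 / 0.2 → 37300 mm.
Scan time per layer: 37300 / 6700 → 5.5672 s.
Time per layer: 5.5672 + 10.2 → 15.7672 s.
5240 layers × 15.7672 s/layer = 82620.128 s, i.e. 22.95 hours.

22.95 hours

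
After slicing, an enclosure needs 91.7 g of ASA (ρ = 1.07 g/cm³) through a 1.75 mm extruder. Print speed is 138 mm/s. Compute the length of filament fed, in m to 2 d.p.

35.63 m

Extruded volume: 91.7/1.07 = 85.7009 cm³ (85700.9 mm³).
A = π r² = π × 0.875² = 2.4053 mm².
L = V/A = 85700.9/2.4053 = 35630.03 mm → 35.63 m.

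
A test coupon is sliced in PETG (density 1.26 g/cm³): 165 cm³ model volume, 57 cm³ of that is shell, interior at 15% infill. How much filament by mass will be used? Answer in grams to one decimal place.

Volume inside the shell = 165 − 57, so 108 cm³.
Infill deposited: 0.15 × 108 → 16.2 cm³.
Total extruded = 57 + 16.2, so 73.2 cm³.
Mass = 73.2 × 1.26 = 92.232 g.

92.2 g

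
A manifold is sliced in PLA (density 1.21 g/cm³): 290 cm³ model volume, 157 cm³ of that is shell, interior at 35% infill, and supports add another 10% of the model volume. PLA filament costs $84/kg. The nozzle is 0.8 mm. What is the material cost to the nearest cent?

Interior volume = 290 − 157 = 133 cm³.
Infill deposited = 0.35 × 133 = 46.55 cm³.
Support = 0.10 × 290 = 29 cm³.
Total extruded: 157 + 46.55 + 29 → 232.55 cm³.
Mass = 232.55 × 1.21 = 281.3855 g.
Cost = 281.3855 g / 1000 × $84/kg = $23.64.

$23.64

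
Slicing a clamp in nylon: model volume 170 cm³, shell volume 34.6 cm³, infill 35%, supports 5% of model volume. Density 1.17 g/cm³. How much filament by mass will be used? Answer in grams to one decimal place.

Volume inside the shell: 170 − 34.6 → 135.4 cm³.
Deposited infill: 0.35 × 135.4 → 47.39 cm³.
Support: 0.05 × 170 → 8.5 cm³.
Total printed volume = 34.6 + 47.39 + 8.5, so 90.49 cm³.
Mass = 90.49 × 1.17, so 105.8733 g.

105.9 g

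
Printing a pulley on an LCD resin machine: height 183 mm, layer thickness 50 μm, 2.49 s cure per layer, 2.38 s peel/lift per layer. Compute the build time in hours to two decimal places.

Layer count = ceil(183 / 0.05) = 3660.
Per-layer time = 2.49 + 2.38 = 4.87 s.
Total = 3660 × 4.87 = 17824.2 s = 4.95 hours.

4.95 hours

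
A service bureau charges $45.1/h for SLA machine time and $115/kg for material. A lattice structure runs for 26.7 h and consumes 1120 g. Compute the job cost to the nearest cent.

Time charge = 45.1 × 26.7, so $1204.17.
Feedstock cost: 115 × 1120/1000 → $128.80.
Job cost: 1204.17 + 128.80 = $1332.97.

$1332.97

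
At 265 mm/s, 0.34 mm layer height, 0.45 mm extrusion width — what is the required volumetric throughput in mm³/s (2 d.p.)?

A = 0.34 × 0.45 = 0.153 mm².
Q = v·A = 265 × 0.153 = 40.55 mm³/s.

40.55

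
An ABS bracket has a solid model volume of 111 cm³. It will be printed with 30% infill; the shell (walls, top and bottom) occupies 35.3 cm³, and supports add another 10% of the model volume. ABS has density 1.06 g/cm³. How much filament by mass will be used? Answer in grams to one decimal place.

73.3 g

Volume inside the shell = 111 − 35.3, so 75.7 cm³.
Infill deposited = 0.30 × 75.7 = 22.71 cm³.
Support = 0.10 × 111 = 11.1 cm³.
Total extruded = 35.3 + 22.71 + 11.1 = 69.11 cm³.
Mass: 69.11 × 1.06 → 73.2566 g.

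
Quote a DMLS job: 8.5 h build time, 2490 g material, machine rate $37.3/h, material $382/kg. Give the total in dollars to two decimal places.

Time charge = 37.3 × 8.5, so $317.05.
Material cost = 382 × 2490/1000, so $951.18.
Total = 317.05 + 951.18 = $1268.23.

$1268.23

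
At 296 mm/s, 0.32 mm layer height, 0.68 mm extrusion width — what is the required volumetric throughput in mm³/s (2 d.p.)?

Extrusion cross-section: 0.32 × 0.68 → 0.2176 mm².
Volumetric flow = 296 × 0.2176 = 64.41 mm³/s.

64.41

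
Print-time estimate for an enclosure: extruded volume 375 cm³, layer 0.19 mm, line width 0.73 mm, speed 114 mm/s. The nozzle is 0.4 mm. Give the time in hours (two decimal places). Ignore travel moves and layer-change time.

6.59 hours

Bead cross-section = 0.19 × 0.73 = 0.1387 mm².
Toolpath length = 375 cm³ / 0.1387 mm² = 375000 / 0.1387 = 2703677 mm.
Time extruding = 2703677 / 114, so 23716.5 s.
That's 23716.5 s → 6.59 hours.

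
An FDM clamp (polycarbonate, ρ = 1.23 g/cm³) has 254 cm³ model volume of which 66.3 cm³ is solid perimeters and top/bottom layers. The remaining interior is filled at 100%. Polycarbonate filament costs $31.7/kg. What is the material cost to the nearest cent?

Interior volume = 254 − 66.3 = 187.7 cm³.
Infill volume = 1.00 × 187.7, so 187.7 cm³.
Total extruded = 66.3 + 187.7, so 254 cm³.
Mass = 254 × 1.23 = 312.42 g.
Cost = 312.42 g / 1000 × $31.7/kg = $9.90.

$9.90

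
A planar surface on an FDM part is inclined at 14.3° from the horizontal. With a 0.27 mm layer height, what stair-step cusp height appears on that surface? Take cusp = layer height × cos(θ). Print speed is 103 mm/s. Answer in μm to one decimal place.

261.6 μm

Cusp = layer height × cos(14.3°) = 0.27 × 0.9690 = 0.26163 mm = 261.6 μm.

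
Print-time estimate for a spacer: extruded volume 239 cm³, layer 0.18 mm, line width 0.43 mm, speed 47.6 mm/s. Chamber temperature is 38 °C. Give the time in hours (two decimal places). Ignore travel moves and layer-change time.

18.02 hours

Extrusion cross-section: 0.18 × 0.43 → 0.0774 mm².
Total extruded path = 239000/0.0774 = 3087855.3 mm.
Print-move time = 3087855.3 / 47.6 = 64870.9 s.
That's 64870.9 s → 18.02 hours.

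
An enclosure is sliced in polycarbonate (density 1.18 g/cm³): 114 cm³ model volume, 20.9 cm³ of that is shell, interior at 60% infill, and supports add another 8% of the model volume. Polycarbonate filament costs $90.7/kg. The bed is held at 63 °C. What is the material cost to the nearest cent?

Infill region = 114 − 20.9 = 93.1 cm³.
Deposited infill: 0.60 × 93.1 → 55.86 cm³.
Support = 0.08 × 114, so 9.12 cm³.
Total printed volume = 20.9 + 55.86 + 9.12, so 85.88 cm³.
Mass = 85.88 × 1.18 = 101.3384 g.
At $90.7/kg: 101.3384/1000 × 90.7 = $9.19.

$9.19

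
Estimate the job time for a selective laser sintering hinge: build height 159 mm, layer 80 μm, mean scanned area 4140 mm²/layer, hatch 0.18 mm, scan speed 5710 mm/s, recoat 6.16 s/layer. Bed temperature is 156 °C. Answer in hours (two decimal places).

5.63 hours

Number of layers: 159 / 0.08 → 1988 (rounded up).
Scan path per layer: 4140 / 0.18 → 23000 mm.
Laser time per layer = 23000 / 5710, so 4.028 s.
Time per layer = 4.028 + 6.16, so 10.188 s.
Build time = 1988 × 10.188 = 20253.744 s = 5.63 hours.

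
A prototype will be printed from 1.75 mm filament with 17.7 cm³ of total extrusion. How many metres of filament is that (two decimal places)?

7.36 m

A = π r² = π × 0.875² = 2.4053 mm².
Length = 17.7 cm³ / 2.4053 mm² = 17700 / 2.4053 = 7358.75 mm = 7.36 m.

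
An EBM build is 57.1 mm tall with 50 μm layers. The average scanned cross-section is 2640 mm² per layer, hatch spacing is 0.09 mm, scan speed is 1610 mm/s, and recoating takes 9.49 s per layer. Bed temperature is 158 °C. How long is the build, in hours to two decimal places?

Layer count = ceil(57.1 / 0.05) = 1142.
Per-layer scan distance = 2640 / 0.09, so 29333.3 mm.
Scan time per layer: 29333.3 / 1610 → 18.2194 s.
Time per layer: 18.2194 + 9.49 → 27.7094 s.
1142 layers × 27.7094 s/layer = 31644.1348 s, i.e. 8.79 hours.

8.79 hours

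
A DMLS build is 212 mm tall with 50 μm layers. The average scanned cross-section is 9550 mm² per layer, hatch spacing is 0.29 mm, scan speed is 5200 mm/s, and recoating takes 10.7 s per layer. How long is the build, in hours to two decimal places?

20.06 hours

Layers = ⌈212/0.05⌉ = 4240.
Per-layer scan distance = 9550 / 0.29, so 32931 mm.
Per-layer scan time = 32931 / 5200, so 6.3329 s.
Time per layer = 6.3329 + 10.7, so 17.0329 s.
Build time = 4240 × 17.0329 = 72219.496 s = 20.06 hours.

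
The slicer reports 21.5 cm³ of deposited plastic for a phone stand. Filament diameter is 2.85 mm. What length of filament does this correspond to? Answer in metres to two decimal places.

3.37 m

Filament cross-section = π × (2.85/2)² = 6.3794 mm².
Length = 21.5 cm³ / 6.3794 mm² = 21500 / 6.3794 = 3370.22 mm = 3.37 m.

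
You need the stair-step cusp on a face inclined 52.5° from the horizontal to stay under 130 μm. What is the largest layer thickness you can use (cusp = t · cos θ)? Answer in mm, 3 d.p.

0.214 mm

t = h_c / cos θ = 0.13 / 0.6088 = 0.214 mm.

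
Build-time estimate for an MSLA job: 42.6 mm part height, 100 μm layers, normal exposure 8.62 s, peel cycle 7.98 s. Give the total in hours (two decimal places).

Layer count = ceil(42.6 / 0.1) = 426.
Cycle time = 8.62 + 7.98, so 16.6 s.
Build time: 426 × 16.6 s = 7071.6 s, i.e. 1.96 hours.

1.96 hours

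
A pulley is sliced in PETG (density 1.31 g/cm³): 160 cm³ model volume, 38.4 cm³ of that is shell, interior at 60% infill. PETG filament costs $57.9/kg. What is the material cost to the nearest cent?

$8.45

Infill region = 160 − 38.4, so 121.6 cm³.
Infill deposited: 0.60 × 121.6 → 72.96 cm³.
Total extruded = 38.4 + 72.96 = 111.36 cm³.
Mass = 111.36 × 1.31 = 145.8816 g.
Cost = 145.8816 g / 1000 × $57.9/kg = $8.45.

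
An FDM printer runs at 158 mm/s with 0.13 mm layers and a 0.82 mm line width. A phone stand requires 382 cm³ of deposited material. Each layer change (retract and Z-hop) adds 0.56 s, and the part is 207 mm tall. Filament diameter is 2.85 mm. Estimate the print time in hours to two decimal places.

6.55 hours

Extrusion cross-section = 0.13 × 0.82 = 0.1066 mm².
Path length: 382000 mm³ / 0.1066 mm² → 3583489.7 mm.
Time extruding = 3583489.7 / 158 = 22680.3 s.
Number of layers: 207 / 0.13 → 1593 (rounded up).
Non-print overhead = 1593 × 0.56, so 892.08 s.
Total = 22680.3 + 892.08 = 23572.38 s = 6.55 hours.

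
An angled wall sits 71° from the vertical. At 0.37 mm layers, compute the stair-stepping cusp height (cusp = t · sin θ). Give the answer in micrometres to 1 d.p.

sin(71°) = 0.9455, so cusp = 0.37 × 0.9455 = 0.349835 mm → 349.8 μm.

349.8 μm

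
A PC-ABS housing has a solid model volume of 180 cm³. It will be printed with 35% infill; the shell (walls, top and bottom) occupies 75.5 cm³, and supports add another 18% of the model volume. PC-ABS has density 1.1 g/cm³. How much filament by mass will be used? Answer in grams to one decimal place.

158.9 g

Infill region = 180 − 75.5, so 104.5 cm³.
Infill volume: 0.35 × 104.5 → 36.575 cm³.
Support: 0.18 × 180 → 32.4 cm³.
Deposited volume: 75.5 + 36.575 + 32.4 → 144.475 cm³.
Mass: 144.475 × 1.1 → 158.9225 g.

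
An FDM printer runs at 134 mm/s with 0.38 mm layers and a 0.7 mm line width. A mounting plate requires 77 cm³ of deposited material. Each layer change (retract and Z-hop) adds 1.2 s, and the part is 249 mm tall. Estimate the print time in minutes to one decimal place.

49.1 minutes

Bead cross-section = 0.38 × 0.7 = 0.266 mm².
Total extruded path = 77000/0.266 = 289473.7 mm.
Time extruding = 289473.7 / 134 = 2160.3 s.
Layer count = ceil(249 / 0.38) = 656.
Non-print overhead = 656 × 1.2 = 787.2 s.
Altogether 2160.3 + 787.2 = 2947.5 s, i.e. 49.1 minutes.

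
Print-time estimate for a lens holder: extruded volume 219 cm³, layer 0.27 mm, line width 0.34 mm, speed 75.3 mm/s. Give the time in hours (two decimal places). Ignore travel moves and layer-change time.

Bead cross-section = 0.27 × 0.34 = 0.0918 mm².
Toolpath length = 219 cm³ / 0.0918 mm² = 219000 / 0.0918 = 2385620.9 mm.
Time extruding = 2385620.9 / 75.3, so 31681.6 s.
In the requested units: 31681.6 s = 8.80 hours.

8.80 hours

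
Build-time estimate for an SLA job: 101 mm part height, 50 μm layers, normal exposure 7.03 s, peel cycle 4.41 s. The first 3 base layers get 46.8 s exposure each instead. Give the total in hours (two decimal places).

6.45 hours

Layer count = ceil(101 / 0.05) = 2020.
Bottom layers = 3 × (46.8 + 4.41) = 153.63 s.
Regular layers = 2017 × (7.03 + 4.41) = 23074.48 s.
Total = 153.63 + 23074.48 = 23228.11 s = 6.45 hours.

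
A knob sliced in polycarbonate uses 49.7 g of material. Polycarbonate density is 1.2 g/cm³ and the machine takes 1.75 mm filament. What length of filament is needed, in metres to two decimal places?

17.22 m

Volume = 49.7 g / 1.2 g·cm⁻³ = 41.4167 cm³ = 41416.7 mm³.
Filament cross-section = π × (1.75/2)² = 2.4053 mm².
Length = 41416.7 / 2.4053 = 17218.93 mm = 17.22 m.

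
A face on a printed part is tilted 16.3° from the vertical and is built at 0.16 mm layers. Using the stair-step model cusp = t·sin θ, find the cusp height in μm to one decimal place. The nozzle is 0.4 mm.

Cusp = layer height × sin(16.3°) = 0.16 × 0.2807 = 0.044912 mm = 44.9 μm.

44.9 μm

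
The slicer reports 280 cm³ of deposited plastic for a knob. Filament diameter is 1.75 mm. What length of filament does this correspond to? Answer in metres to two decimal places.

116.41 m

Filament cross-section = π × (1.75/2)² = 2.4053 mm².
Length = 280 cm³ / 2.4053 mm² = 280000 / 2.4053 = 116409.6 mm = 116.41 m.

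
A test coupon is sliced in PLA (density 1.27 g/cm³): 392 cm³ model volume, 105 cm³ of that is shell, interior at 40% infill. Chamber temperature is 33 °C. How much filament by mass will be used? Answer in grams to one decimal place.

279.1 g

Interior volume: 392 − 105 → 287 cm³.
Infill volume = 0.40 × 287 = 114.8 cm³.
Total extruded = 105 + 114.8, so 219.8 cm³.
Mass = 219.8 × 1.27 = 279.146 g.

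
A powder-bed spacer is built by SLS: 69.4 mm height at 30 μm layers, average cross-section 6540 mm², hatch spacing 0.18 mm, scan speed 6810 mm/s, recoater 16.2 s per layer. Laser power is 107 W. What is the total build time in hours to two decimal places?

13.84 hours

Layers = ⌈69.4/0.03⌉ = 2314.
Per-layer scan distance = 6540 / 0.18, so 36333.3 mm.
Laser time per layer = 36333.3 / 6810, so 5.3353 s.
Layer cycle = 5.3353 + 16.2, so 21.5353 s.
2314 layers × 21.5353 s/layer = 49832.6842 s, i.e. 13.84 hours.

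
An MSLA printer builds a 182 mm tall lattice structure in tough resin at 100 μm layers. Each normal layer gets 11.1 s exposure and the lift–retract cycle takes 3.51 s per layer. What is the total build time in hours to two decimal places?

Layer count = ceil(182 / 0.1) = 1820.
Each layer takes = 11.1 + 3.51, so 14.61 s.
Build time: 1820 × 14.61 s = 26590.2 s, i.e. 7.39 hours.

7.39 hours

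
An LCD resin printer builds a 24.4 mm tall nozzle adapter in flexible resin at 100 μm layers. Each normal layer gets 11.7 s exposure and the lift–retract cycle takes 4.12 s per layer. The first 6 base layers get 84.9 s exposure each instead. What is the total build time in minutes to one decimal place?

Number of layers: 24.4 / 0.1 → 244 (rounded up).
Bottom layers: 6 × (84.9 + 4.12) → 534.12 s.
Regular layers = 238 × (11.7 + 4.12), so 3765.16 s.
Sum: 534.12 + 3765.16 = 4299.28 s → 71.7 minutes.

71.7 minutes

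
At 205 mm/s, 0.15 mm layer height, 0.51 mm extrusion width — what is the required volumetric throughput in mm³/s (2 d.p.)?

Extrusion cross-section: 0.15 × 0.51 → 0.0765 mm².
Q = v·A = 205 × 0.0765 = 15.68 mm³/s.

15.68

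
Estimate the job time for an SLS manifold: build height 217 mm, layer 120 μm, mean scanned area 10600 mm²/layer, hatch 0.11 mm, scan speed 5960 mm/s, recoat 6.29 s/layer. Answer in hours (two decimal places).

11.29 hours

Layer count = ceil(217 / 0.12) = 1809.
Hatch length per layer = 10600 / 0.11 = 96363.6 mm.
Laser time per layer = 96363.6 / 5960 = 16.1684 s.
Layer cycle: 16.1684 + 6.29 → 22.4584 s.
Total: 1809 × 22.4584 s = 40627.2456 s → 11.29 hours.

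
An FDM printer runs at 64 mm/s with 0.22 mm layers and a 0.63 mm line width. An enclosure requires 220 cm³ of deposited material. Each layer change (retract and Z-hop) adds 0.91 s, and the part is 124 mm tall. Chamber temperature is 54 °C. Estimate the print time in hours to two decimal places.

7.03 hours

Bead cross-section: 0.22 × 0.63 → 0.1386 mm².
Total extruded path = 220000/0.1386 = 1587301.6 mm.
Print-move time = 1587301.6 / 64 = 24801.6 s.
Layer count = ceil(124 / 0.22) = 564.
Layer-change overhead = 564 × 0.91 = 513.24 s.
Total = 24801.6 + 513.24 = 25314.84 s = 7.03 hours.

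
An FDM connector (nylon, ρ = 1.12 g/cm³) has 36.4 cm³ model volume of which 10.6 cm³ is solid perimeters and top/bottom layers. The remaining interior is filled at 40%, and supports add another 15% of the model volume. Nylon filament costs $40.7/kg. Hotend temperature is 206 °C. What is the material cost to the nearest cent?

Volume inside the shell = 36.4 − 10.6 = 25.8 cm³.
Deposited infill = 0.40 × 25.8, so 10.32 cm³.
Support: 0.15 × 36.4 → 5.46 cm³.
Deposited volume: 10.6 + 10.32 + 5.46 → 26.38 cm³.
Mass = 26.38 × 1.12, so 29.5456 g.
Cost = 29.5456 g / 1000 × $40.7/kg = $1.20.

$1.20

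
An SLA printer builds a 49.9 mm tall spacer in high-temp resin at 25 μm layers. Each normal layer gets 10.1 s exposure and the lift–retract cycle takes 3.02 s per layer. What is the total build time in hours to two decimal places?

Number of layers: 49.9 / 0.025 → 1996 (rounded up).
Per-layer time: 10.1 + 3.02 → 13.12 s.
Build time: 1996 × 13.12 s = 26187.52 s, i.e. 7.27 hours.

7.27 hours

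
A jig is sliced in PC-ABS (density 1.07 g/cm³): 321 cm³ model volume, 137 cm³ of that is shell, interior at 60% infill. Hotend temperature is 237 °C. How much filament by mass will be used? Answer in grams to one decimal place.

Interior volume = 321 − 137, so 184 cm³.
Infill volume: 0.60 × 184 → 110.4 cm³.
Total printed volume: 137 + 110.4 → 247.4 cm³.
Mass: 247.4 × 1.07 → 264.718 g.

264.7 g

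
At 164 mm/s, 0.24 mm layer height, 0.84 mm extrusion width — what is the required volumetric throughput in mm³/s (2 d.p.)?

Bead cross-section = 0.24 × 0.84 = 0.2016 mm².
Q = v·A = 164 × 0.2016 = 33.06 mm³/s.

33.06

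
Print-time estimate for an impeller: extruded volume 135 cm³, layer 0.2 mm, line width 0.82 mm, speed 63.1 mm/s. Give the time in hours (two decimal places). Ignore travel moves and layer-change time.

3.62 hours

Extrusion cross-section: 0.2 × 0.82 → 0.164 mm².
Toolpath length = 135 cm³ / 0.164 mm² = 135000 / 0.164 = 823170.7 mm.
Print-move time = 823170.7 / 63.1 = 13045.5 s.
13045.5 s = 3.62 hours.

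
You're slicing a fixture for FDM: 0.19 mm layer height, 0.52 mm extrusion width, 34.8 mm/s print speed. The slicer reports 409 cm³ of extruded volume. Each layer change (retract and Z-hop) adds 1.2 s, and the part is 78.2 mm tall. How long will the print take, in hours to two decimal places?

33.18 hours

Line area: 0.19 × 0.52 → 0.0988 mm².
Total extruded path = 409000/0.0988 = 4139676.1 mm.
Time extruding: 4139676.1 / 34.8 → 118956.2 s.
Layers = ⌈78.2/0.19⌉ = 412.
Non-print overhead: 412 × 1.2 → 494.4 s.
Total = 118956.2 + 494.4 = 119450.6 s = 33.18 hours.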